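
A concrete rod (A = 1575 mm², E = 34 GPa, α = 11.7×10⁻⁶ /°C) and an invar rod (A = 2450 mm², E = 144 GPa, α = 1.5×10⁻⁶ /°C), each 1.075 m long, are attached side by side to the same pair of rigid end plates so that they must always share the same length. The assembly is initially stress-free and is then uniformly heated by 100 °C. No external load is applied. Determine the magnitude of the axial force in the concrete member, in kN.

P ≈ 47.4 kN (compressive in the concrete)

Equilibrium of a rigid end plate with no external load gives equal and opposite internal forces ±P in the two members. Since α_{concrete} > α_{invar}, heating drives the concrete into compression and the invar into tension.
Compatibility of the two members (thermal + elastic change equal): (α₁ − α₂)ΔT = P·[1/(A₁E₁) + 1/(A₂E₂)].
|α₁ − α₂|·ΔT = 10.2×10⁻⁶ × 100 = 0.00102.
1/(A₁E₁) + 1/(A₂E₂) = 1/(1575×34×10³) + 1/(2450×144×10³) = 2.151×10⁻⁸ N⁻¹.
So P = 0.00102 / 2.151×10⁻⁸ = 47.42 kN.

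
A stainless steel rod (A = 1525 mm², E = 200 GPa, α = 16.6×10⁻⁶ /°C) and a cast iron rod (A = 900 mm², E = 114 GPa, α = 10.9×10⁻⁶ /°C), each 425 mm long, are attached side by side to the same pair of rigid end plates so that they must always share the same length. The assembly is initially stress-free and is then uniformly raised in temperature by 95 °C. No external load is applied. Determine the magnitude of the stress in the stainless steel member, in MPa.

Both members must finish at the same length. With the larger α, the stainless steel tends to over-expand; the plates restrain it, putting the stainless steel in compression and the cast iron in tension. With no external load the two internal forces are equal and opposite, magnitude P.
Setting the final lengths equal and cancelling L: (α₁ − α₂)ΔT = P/(A₁E₁) + P/(A₂E₂).
|α₁ − α₂|·ΔT = 5.7×10⁻⁶ × 95 = 0.0005415.
1/(A₁E₁) + 1/(A₂E₂) = 1/(1525×200×10³) + 1/(900×114×10³) = 1.303×10⁻⁸ N⁻¹.
P = 0.0005415 / 1.303×10⁻⁸ = 41570 N = 41.57 kN.
σ_{stainless steel} = P/A₁ = 41570/1525 = 27.26 MPa, compressive.

σ ≈ 27.3 MPa (compressive)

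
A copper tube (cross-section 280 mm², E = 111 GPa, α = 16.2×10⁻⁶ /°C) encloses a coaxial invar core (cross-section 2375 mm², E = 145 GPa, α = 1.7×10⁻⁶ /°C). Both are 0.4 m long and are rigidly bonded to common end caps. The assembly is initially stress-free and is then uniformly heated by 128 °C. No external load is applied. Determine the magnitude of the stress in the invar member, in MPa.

σ ≈ 22.3 MPa (tensile)

Both members must finish at the same length. With the larger α, the copper tends to over-expand; the plates restrain it, putting the copper in compression and the invar in tension. With no external load the two internal forces are equal and opposite, magnitude P.
Setting the final lengths equal and cancelling L: (α₁ − α₂)ΔT = P/(A₁E₁) + P/(A₂E₂).
|α₁ − α₂|·ΔT = 14.5×10⁻⁶ × 128 = 0.001856.
1/(A₁E₁) + 1/(A₂E₂) = 1/(280×111×10³) + 1/(2375×145×10³) = 3.508×10⁻⁸ N⁻¹.
P = 0.001856 / 3.508×10⁻⁸ = 52910 N = 52.91 kN.
σ_{invar} = P/A₂ = 52910/2375 = 22.28 MPa, tensile.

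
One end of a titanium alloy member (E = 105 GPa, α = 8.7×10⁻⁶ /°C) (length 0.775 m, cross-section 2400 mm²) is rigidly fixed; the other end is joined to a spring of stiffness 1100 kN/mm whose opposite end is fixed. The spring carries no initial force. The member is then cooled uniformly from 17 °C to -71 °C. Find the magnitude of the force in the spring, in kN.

The unrestrained thermal change is αΔT L = 8.7×10⁻⁶ × 88 × 775 = 0.5933 mm.
With a force P in the spring, the elastic change of the member is PL/(AE) and that of the spring is P/k; compatibility requires their sum to equal δ_free.
P [ L/(AE) + 1/k ] = δ_free → P [ 775/(2400×105×10³) + 1/(1100×10³) ] = 0.5933.
P = 0.5933 / 3.984×10⁻⁶ = 148900 N.

P ≈ 149 kN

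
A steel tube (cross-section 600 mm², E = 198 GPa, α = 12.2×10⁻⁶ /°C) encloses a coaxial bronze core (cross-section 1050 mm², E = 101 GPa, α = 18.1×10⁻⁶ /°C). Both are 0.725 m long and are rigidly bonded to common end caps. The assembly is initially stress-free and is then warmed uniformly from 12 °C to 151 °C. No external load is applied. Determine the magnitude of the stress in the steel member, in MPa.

The bronze has the larger α, so on heating it would change length more than the steel if both were free. The rigid plates force a common final length, so the bronze is put into compression and the steel into tension, with equal and opposite forces P (no external load).
Equating the net (thermal + elastic) strains gives |α₁ − α₂|·ΔT = P·[1/(A₁E₁) + 1/(A₂E₂)].
|α₁ − α₂|·ΔT = 5.9×10⁻⁶ × 139 = 0.0008201.
1/(A₁E₁) + 1/(A₂E₂) = 1/(600×198×10³) + 1/(1050×101×10³) = 1.785×10⁻⁸ N⁻¹.
P = 0.0008201 / 1.785×10⁻⁸ = 45950 N = 45.95 kN.
σ_{steel} = P/A₁ = 45950/600 = 76.59 MPa, tensile.

σ ≈ 76.6 MPa (tensile)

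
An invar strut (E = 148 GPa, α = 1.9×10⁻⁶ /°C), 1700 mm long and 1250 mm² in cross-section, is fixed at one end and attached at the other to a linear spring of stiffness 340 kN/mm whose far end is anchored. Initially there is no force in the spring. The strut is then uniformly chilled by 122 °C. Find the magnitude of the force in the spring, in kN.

P ≈ 32.5 kN

If the spring were absent the strut would shorten by αΔT L = 1.9×10⁻⁶ × 122 × 1700 = 0.3941 mm.
Let P be the tensile force in the spring. The strut extends elastically by PL/(AE) and the spring stretches by P/k; together these equal δ_free.
P [ L/(AE) + 1/k ] = δ_free → P [ 1700/(1250×148×10³) + 1/(340×10³) ] = 0.3941.
P = 0.3941 / 1.213×10⁻⁵ = 32490 N.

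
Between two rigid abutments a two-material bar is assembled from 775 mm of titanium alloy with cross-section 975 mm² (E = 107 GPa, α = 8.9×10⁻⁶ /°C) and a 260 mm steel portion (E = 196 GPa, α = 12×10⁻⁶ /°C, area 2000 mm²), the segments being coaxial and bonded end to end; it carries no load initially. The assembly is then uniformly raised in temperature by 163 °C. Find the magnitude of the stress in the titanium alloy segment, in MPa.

σ ≈ 207 MPa (compressive)

Free thermal expansion of the whole bar: Σ αᵢΔT Lᵢ = 8.9×10⁻⁶×163×775 + 12×10⁻⁶×163×260 = 1.633 mm.
Since the ends are fixed, an axial force P builds up, equal in every segment, with P · Σ Lᵢ/(AᵢEᵢ) = δ_free.
Σ Lᵢ/(AᵢEᵢ) = 775/(975×107×10³) + 260/(2000×196×10³) = 8.092×10⁻⁶ mm/N.
Hence P = δ_free / Σ(L/AE) = 1.633/8.092×10⁻⁶ = 201.8 kN (compressive).
σ_{titanium alloy} = P / A = 201800 / 975 = 207 MPa.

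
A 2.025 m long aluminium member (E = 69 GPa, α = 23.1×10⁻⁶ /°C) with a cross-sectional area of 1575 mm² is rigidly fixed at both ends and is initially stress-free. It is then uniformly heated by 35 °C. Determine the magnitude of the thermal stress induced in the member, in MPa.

The supports are rigid, so the total axial strain is zero. The restrained thermal strain is ε = αΔT = 23.1×10⁻⁶ × 35 = 808.5×10⁻⁶.
The stress required to suppress this strain is σ = Eε = 69×10³ × 808.5×10⁻⁶ = 55.79 MPa, compressive since the member is trying to expand.

σ ≈ 55.8 MPa (compressive)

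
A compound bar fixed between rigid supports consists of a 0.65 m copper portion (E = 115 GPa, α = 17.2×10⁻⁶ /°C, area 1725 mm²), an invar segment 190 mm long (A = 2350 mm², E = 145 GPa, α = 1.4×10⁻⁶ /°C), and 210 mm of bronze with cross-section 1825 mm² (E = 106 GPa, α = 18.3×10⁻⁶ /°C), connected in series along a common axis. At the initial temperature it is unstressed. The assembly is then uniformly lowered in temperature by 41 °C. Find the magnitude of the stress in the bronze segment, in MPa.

If the supports were absent, the total length change would be Σ αᵢΔT Lᵢ = 17.2×10⁻⁶×41×650 + 1.4×10⁻⁶×41×190 + 18.3×10⁻⁶×41×210 = 0.6268 mm.
The rigid supports impose zero overall length change; the single axial force P common to all segments must satisfy P Σ Lᵢ/(AᵢEᵢ) = δ_free.
Σ Lᵢ/(AᵢEᵢ) = 650/(1725×115×10³) + 190/(2350×145×10³) + 210/(1825×106×10³) = 4.92×10⁻⁶ mm/N.
Hence P = δ_free / Σ(L/AE) = 0.6268/4.92×10⁻⁶ = 127.4 kN (tensile).
σ_{bronze} = P / A = 127400 / 1825 = 69.82 MPa.

σ ≈ 69.8 MPa (tensile)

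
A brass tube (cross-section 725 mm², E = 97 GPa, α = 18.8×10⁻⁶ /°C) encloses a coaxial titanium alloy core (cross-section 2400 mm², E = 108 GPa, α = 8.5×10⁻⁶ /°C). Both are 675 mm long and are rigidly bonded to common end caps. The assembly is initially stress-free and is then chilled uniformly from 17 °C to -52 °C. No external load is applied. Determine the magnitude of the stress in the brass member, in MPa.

The brass has the larger α, so on cooling it would change length more than the titanium alloy if both were free. The rigid plates force a common final length, so the brass is put into tension and the titanium alloy into compression, with equal and opposite forces P (no external load).
Equating the net (thermal + elastic) strains gives |α₁ − α₂|·ΔT = P·[1/(A₁E₁) + 1/(A₂E₂)].
|α₁ − α₂|·ΔT = 10.3×10⁻⁶ × 69 = 0.0007107.
1/(A₁E₁) + 1/(A₂E₂) = 1/(725×97×10³) + 1/(2400×108×10³) = 1.808×10⁻⁸ N⁻¹.
P = 0.0007107 / 1.808×10⁻⁸ = 39310 N = 39.31 kN.
σ_{brass} = P/A₁ = 39310/725 = 54.23 MPa, tensile.

σ ≈ 54.2 MPa (tensile)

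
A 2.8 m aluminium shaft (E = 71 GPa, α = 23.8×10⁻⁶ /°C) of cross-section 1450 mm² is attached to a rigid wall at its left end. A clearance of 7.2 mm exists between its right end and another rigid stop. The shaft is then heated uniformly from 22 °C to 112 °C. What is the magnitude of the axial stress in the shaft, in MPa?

Free thermal elongation = αΔT L = 23.8×10⁻⁶ × 90 × 2800 = 5.998 mm.
This is smaller than the 7.2 mm clearance, so the shaft expands freely without reaching the stop — the stress is zero.

σ ≈ 0 MPa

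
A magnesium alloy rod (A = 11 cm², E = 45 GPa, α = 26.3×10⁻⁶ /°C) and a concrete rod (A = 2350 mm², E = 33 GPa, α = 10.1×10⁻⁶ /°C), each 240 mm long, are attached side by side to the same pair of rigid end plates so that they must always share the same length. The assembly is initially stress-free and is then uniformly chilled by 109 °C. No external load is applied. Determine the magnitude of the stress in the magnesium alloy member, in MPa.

Both members must finish at the same length. With the larger α, the magnesium alloy tends to over-contract; the plates restrain it, putting the magnesium alloy in tension and the concrete in compression. With no external load the two internal forces are equal and opposite, magnitude P.
Compatibility of the two members (thermal + elastic change equal): (α₁ − α₂)ΔT = P·[1/(A₁E₁) + 1/(A₂E₂)].
|α₁ − α₂|·ΔT = 16.2×10⁻⁶ × 109 = 0.001766.
1/(A₁E₁) + 1/(A₂E₂) = 1/(1100×45×10³) + 1/(2350×33×10³) = 3.31×10⁻⁸ N⁻¹.
So P = 0.001766 / 3.31×10⁻⁸ = 53.35 kN.
σ_{magnesium alloy} = P/A₁ = 53350/1100 = 48.5 MPa, tensile.

σ ≈ 48.5 MPa (tensile)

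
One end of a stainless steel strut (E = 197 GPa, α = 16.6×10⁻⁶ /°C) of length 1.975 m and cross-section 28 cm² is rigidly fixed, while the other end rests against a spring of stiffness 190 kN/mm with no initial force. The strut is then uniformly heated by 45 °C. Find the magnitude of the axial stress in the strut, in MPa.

The unrestrained thermal change is αΔT L = 16.6×10⁻⁶ × 45 × 1975 = 1.475 mm.
Let P be the compressive force at the spring. The strut shortens elastically by PL/(AE) and the spring compresses by P/k; together these equal δ_free.
So P = δ_free / [L/(AE) + 1/k] = 1.475 / [ 1975/(2800×197×10³) + 1/(190×10³) ].
P = 1.475 / 8.844×10⁻⁶ = 166800 N.
σ = P/A = 166800/2800 = 59.58 MPa.

σ ≈ 59.6 MPa (compressive)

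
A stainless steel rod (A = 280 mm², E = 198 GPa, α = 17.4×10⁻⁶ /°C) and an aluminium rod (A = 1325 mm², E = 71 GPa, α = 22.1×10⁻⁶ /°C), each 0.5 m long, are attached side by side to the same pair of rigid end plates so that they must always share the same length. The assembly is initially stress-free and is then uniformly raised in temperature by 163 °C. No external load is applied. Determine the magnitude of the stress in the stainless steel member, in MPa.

σ ≈ 95.4 MPa (tensile)

Both members must finish at the same length. With the larger α, the aluminium tends to over-expand; the plates restrain it, putting the aluminium in compression and the stainless steel in tension. With no external load the two internal forces are equal and opposite, magnitude P.
Compatibility of the two members (thermal + elastic change equal): (α₁ − α₂)ΔT = P·[1/(A₁E₁) + 1/(A₂E₂)].
|α₁ − α₂|·ΔT = 4.7×10⁻⁶ × 163 = 0.0007661.
1/(A₁E₁) + 1/(A₂E₂) = 1/(280×198×10³) + 1/(1325×71×10³) = 2.867×10⁻⁸ N⁻¹.
So P = 0.0007661 / 2.867×10⁻⁸ = 26.72 kN.
σ_{stainless steel} = P/A₁ = 26720/280 = 95.44 MPa, tensile.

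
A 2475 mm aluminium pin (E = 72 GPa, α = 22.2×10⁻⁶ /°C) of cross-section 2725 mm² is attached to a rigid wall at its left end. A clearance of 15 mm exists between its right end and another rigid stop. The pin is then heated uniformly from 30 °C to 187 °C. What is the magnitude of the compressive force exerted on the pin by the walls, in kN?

P ≈ 0 kN

If the wall were absent the pin would grow by αΔT L = 22.2×10⁻⁶ × 157 × 2475 = 8.626 mm.
This is smaller than the 15 mm clearance, so the pin expands freely without reaching the stop — the stress is zero.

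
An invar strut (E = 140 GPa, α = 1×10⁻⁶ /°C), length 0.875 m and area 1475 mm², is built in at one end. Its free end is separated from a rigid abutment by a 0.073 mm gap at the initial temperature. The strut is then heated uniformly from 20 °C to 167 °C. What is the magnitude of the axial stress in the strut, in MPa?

σ ≈ 8.9 MPa (compressive)

Unrestrained expansion: δ_free = αΔT L = 1×10⁻⁶ × 147 × 875 = 0.1286 mm.
The gap closes (δ_free > 0.073 mm) and the wall then resists a further 0.1286 − 0.073 = 0.05562 mm of expansion.
So σ = E(δ_free − g)/L = 140×10³ × 0.05562/875 = 8.9 MPa.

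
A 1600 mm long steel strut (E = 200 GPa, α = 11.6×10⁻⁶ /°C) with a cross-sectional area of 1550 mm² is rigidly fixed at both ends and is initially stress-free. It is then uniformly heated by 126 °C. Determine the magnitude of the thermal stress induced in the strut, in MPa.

σ ≈ 292 MPa (compressive)

Because both ends are immovable the net strain is zero, and the suppressed thermal strain is αΔT = 11.6×10⁻⁶ × 126 = 1461.6×10⁻⁶.
Hence σ = E·αΔT = 200×10³ × 1461.6×10⁻⁶ = 292.3 MPa, compressive.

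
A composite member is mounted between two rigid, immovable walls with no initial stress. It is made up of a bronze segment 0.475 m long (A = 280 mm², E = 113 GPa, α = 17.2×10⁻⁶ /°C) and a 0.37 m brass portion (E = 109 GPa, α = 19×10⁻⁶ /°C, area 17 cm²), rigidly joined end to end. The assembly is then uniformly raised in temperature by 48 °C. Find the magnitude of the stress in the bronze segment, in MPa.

Free thermal expansion of the whole bar: Σ αᵢΔT Lᵢ = 17.2×10⁻⁶×48×475 + 19×10⁻⁶×48×370 = 0.7296 mm.
The walls prevent any net length change, so an axial force P (same in every segment) develops. Compatibility: P · Σ Lᵢ/(AᵢEᵢ) = δ_free.
Σ Lᵢ/(AᵢEᵢ) = 475/(280×113×10³) + 370/(1700×109×10³) = 1.701×10⁻⁵ mm/N.
So P = 0.7296 / 1.701×10⁻⁵ = 42.89 kN, compressive.
σ_{bronze} = P / A = 42890 / 280 = 153.2 MPa.

σ ≈ 153 MPa (compressive)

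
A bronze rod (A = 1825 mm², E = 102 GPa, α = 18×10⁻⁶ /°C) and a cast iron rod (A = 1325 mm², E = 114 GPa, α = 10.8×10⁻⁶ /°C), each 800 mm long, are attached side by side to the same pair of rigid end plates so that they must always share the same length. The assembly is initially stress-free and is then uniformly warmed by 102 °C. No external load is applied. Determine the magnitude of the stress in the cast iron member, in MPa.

The bronze has the larger α, so on heating it would change length more than the cast iron if both were free. The rigid plates force a common final length, so the bronze is put into compression and the cast iron into tension, with equal and opposite forces P (no external load).
Equating the net (thermal + elastic) strains gives |α₁ − α₂|·ΔT = P·[1/(A₁E₁) + 1/(A₂E₂)].
|α₁ − α₂|·ΔT = 7.2×10⁻⁶ × 102 = 0.0007344.
1/(A₁E₁) + 1/(A₂E₂) = 1/(1825×102×10³) + 1/(1325×114×10³) = 1.199×10⁻⁸ N⁻¹.
P = 0.0007344 / 1.199×10⁻⁸ = 61240 N = 61.24 kN.
σ_{cast iron} = P/A₂ = 61240/1325 = 46.22 MPa, tensile.

σ ≈ 46.2 MPa (tensile)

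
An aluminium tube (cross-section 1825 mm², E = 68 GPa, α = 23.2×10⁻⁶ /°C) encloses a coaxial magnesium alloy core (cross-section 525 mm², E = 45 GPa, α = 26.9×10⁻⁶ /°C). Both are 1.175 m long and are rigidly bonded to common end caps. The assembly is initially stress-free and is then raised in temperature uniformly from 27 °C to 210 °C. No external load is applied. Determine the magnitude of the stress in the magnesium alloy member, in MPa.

Equilibrium of a rigid end plate with no external load gives equal and opposite internal forces ±P in the two members. Since α_{magnesium alloy} > α_{aluminium}, heating drives the magnesium alloy into compression and the aluminium into tension.
Equating the net (thermal + elastic) strains gives |α₁ − α₂|·ΔT = P·[1/(A₁E₁) + 1/(A₂E₂)].
|α₁ − α₂|·ΔT = 3.7×10⁻⁶ × 183 = 0.0006771.
1/(A₁E₁) + 1/(A₂E₂) = 1/(1825×68×10³) + 1/(525×45×10³) = 5.039×10⁻⁸ N⁻¹.
So P = 0.0006771 / 5.039×10⁻⁸ = 13.44 kN.
σ_{magnesium alloy} = P/A₂ = 13440/525 = 25.6 MPa, compressive.

σ ≈ 25.6 MPa (compressive)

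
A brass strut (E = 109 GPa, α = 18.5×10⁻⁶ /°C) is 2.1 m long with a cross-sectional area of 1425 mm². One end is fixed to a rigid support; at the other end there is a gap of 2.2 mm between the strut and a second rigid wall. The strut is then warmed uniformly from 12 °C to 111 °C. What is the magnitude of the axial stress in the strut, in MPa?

Unrestrained expansion: δ_free = αΔT L = 18.5×10⁻⁶ × 99 × 2100 = 3.846 mm.
This exceeds the 2.2 mm gap, so the wall pushes back. The portion of expansion that must be recovered elastically is δ_free − gap = 3.846 − 2.2 = 1.646 mm.
That suppressed elongation corresponds to σ = E·Δ/L = 109×10³ × 1.646/2100 = 85.44 MPa.

σ ≈ 85.4 MPa (compressive)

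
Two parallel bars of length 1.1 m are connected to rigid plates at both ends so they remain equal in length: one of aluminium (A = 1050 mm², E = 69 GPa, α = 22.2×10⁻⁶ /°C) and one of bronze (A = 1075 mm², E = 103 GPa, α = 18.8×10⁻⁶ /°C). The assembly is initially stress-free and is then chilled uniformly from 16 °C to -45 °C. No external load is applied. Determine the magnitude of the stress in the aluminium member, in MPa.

Equilibrium of a rigid end plate with no external load gives equal and opposite internal forces ±P in the two members. Since α_{aluminium} > α_{bronze}, cooling drives the aluminium into tension and the bronze into compression.
Setting the final lengths equal and cancelling L: (α₁ − α₂)ΔT = P/(A₁E₁) + P/(A₂E₂).
|α₁ − α₂|·ΔT = 3.4×10⁻⁶ × 61 = 0.0002074.
1/(A₁E₁) + 1/(A₂E₂) = 1/(1050×69×10³) + 1/(1075×103×10³) = 2.283×10⁻⁸ N⁻¹.
So P = 0.0002074 / 2.283×10⁻⁸ = 9.083 kN.
σ_{aluminium} = P/A₁ = 9083/1050 = 8.65 MPa, tensile.

σ ≈ 8.65 MPa (tensile)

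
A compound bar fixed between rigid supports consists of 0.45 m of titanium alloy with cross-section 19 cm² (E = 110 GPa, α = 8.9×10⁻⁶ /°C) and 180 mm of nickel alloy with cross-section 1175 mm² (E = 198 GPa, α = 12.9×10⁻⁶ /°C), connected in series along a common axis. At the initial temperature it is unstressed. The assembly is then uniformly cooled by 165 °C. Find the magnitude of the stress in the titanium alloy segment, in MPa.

With the walls removed the bar would change length by δ_free = Σ αᵢΔT Lᵢ = 8.9×10⁻⁶×165×450 + 12.9×10⁻⁶×165×180 = 1.044 mm.
Since the ends are fixed, an axial force P builds up, equal in every segment, with P · Σ Lᵢ/(AᵢEᵢ) = δ_free.
Σ Lᵢ/(AᵢEᵢ) = 450/(1900×110×10³) + 180/(1175×198×10³) = 2.927×10⁻⁶ mm/N.
P = 1.044 / 2.927×10⁻⁶ = 356700 N = 356.7 kN, tensile.
σ_{titanium alloy} = P / A = 356700 / 1900 = 187.7 MPa.

σ ≈ 188 MPa (tensile)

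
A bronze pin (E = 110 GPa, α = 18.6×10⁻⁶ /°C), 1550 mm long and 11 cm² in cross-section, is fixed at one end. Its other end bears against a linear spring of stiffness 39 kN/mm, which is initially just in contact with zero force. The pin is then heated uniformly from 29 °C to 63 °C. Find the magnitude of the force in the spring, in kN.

If the spring were absent the pin would lengthen by αΔT L = 18.6×10⁻⁶ × 34 × 1550 = 0.9802 mm.
Let P be the compressive force at the spring. The pin shortens elastically by PL/(AE) and the spring compresses by P/k; together these equal δ_free.
So P = δ_free / [L/(AE) + 1/k] = 0.9802 / [ 1550/(1100×110×10³) + 1/(39×10³) ].
P = 0.9802 / 3.845×10⁻⁵ = 25490 N.

P ≈ 25.5 kN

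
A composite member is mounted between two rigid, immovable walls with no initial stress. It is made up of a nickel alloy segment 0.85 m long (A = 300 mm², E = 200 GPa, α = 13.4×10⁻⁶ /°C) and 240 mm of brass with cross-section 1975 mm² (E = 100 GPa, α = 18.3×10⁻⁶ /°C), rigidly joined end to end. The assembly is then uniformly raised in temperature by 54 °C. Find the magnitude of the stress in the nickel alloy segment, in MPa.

If the supports were absent, the total length change would be Σ αᵢΔT Lᵢ = 13.4×10⁻⁶×54×850 + 18.3×10⁻⁶×54×240 = 0.8522 mm.
The walls prevent any net length change, so an axial force P (same in every segment) develops. Compatibility: P · Σ Lᵢ/(AᵢEᵢ) = δ_free.
The series flexibility is Σ Lᵢ/(AᵢEᵢ) = 850/(300×200×10³) + 240/(1975×100×10³) = 1.538×10⁻⁵ mm/N.
P = 0.8522 / 1.538×10⁻⁵ = 55400 N = 55.4 kN, compressive.
σ_{nickel alloy} = P / A = 55400 / 300 = 184.7 MPa.

σ ≈ 185 MPa (compressive)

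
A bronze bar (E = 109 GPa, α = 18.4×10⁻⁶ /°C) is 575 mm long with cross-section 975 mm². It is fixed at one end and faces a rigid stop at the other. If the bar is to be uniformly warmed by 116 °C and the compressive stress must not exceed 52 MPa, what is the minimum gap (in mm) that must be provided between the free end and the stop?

g ≈ 0.953 mm

Free expansion if unrestrained: δ_free = αΔT L = 18.4×10⁻⁶ × 116 × 575 = 1.227 mm.
A stress of 52 MPa corresponds to the wall pushing the bar back by σL/E = 52×575/(109×10³) = 0.2743 mm.
So the gap has to take up the difference, g_min = δ_free − σL/E = 1.227 − 0.2743 = 0.953 mm.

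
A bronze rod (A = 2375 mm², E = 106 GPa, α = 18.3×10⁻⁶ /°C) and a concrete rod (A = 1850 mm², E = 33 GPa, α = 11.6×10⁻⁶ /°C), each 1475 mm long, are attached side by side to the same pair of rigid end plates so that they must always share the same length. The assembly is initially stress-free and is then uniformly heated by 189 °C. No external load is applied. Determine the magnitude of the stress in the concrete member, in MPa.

Equilibrium of a rigid end plate with no external load gives equal and opposite internal forces ±P in the two members. Since α_{bronze} > α_{concrete}, heating drives the bronze into compression and the concrete into tension.
Compatibility of the two members (thermal + elastic change equal): (α₁ − α₂)ΔT = P·[1/(A₁E₁) + 1/(A₂E₂)].
|α₁ − α₂|·ΔT = 6.7×10⁻⁶ × 189 = 0.001266.
1/(A₁E₁) + 1/(A₂E₂) = 1/(2375×106×10³) + 1/(1850×33×10³) = 2.035×10⁻⁸ N⁻¹.
So P = 0.001266 / 2.035×10⁻⁸ = 62.22 kN.
σ_{concrete} = P/A₂ = 62220/1850 = 33.63 MPa, tensile.

σ ≈ 33.6 MPa (tensile)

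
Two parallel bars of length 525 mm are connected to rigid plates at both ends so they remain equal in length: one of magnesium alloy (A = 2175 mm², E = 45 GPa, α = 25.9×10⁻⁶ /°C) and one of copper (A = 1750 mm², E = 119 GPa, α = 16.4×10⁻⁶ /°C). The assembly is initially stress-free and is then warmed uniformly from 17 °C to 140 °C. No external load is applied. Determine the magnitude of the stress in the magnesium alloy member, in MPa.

σ ≈ 35.8 MPa (compressive)

Equilibrium of a rigid end plate with no external load gives equal and opposite internal forces ±P in the two members. Since α_{magnesium alloy} > α_{copper}, heating drives the magnesium alloy into compression and the copper into tension.
Compatibility of the two members (thermal + elastic change equal): (α₁ − α₂)ΔT = P·[1/(A₁E₁) + 1/(A₂E₂)].
|α₁ − α₂|·ΔT = 9.5×10⁻⁶ × 123 = 0.001168.
1/(A₁E₁) + 1/(A₂E₂) = 1/(2175×45×10³) + 1/(1750×119×10³) = 1.502×10⁻⁸ N⁻¹.
So P = 0.001168 / 1.502×10⁻⁸ = 77.8 kN.
σ_{magnesium alloy} = P/A₁ = 77800/2175 = 35.77 MPa, compressive.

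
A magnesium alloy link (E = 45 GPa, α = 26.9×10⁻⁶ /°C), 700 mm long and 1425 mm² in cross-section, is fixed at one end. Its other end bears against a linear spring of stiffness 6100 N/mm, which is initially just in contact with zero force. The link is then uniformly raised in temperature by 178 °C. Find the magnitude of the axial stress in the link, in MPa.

If the spring were absent the link would lengthen by αΔT L = 26.9×10⁻⁶ × 178 × 700 = 3.352 mm.
With a force P in the spring, the elastic change of the link is PL/(AE) and that of the spring is P/k; compatibility requires their sum to equal δ_free.
So P = δ_free / [L/(AE) + 1/k] = 3.352 / [ 700/(1425×45×10³) + 1/(6100) ].
P = 3.352 / 0.0001749 = 19170 N.
σ = P/A = 19170/1425 = 13.45 MPa.

σ ≈ 13.5 MPa (compressive)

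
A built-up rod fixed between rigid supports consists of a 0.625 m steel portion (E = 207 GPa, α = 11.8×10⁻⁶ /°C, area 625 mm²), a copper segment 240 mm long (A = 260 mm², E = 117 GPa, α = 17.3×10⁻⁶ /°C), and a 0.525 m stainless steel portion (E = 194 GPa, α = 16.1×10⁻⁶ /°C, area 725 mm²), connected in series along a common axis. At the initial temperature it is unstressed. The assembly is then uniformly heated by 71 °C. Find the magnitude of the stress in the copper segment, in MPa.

With the walls removed the bar would change length by δ_free = Σ αᵢΔT Lᵢ = 11.8×10⁻⁶×71×625 + 17.3×10⁻⁶×71×240 + 16.1×10⁻⁶×71×525 = 1.419 mm.
The walls prevent any net length change, so an axial force P (same in every segment) develops. Compatibility: P · Σ Lᵢ/(AᵢEᵢ) = δ_free.
Σ Lᵢ/(AᵢEᵢ) = 625/(625×207×10³) + 240/(260×117×10³) + 525/(725×194×10³) = 1.645×10⁻⁵ mm/N.
So P = 1.419 / 1.645×10⁻⁵ = 86.22 kN, compressive.
σ_{copper} = P / A = 86220 / 260 = 331.6 MPa.

σ ≈ 332 MPa (compressive)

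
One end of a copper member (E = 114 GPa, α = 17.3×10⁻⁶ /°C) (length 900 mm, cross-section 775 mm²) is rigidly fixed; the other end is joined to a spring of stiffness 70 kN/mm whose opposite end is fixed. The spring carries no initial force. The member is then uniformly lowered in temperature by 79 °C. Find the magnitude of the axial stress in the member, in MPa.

Free thermal contraction: δ_free = αΔT L = 17.3×10⁻⁶ × 79 × 900 = 1.23 mm.
With a force P in the spring, the elastic change of the member is PL/(AE) and that of the spring is P/k; compatibility requires their sum to equal δ_free.
P [ L/(AE) + 1/k ] = δ_free → P [ 900/(775×114×10³) + 1/(70×10³) ] = 1.23.
P = 1.23 / 2.447×10⁻⁵ = 50260 N.
σ = P/A = 50260/775 = 64.85 MPa.

σ ≈ 64.9 MPa (tensile)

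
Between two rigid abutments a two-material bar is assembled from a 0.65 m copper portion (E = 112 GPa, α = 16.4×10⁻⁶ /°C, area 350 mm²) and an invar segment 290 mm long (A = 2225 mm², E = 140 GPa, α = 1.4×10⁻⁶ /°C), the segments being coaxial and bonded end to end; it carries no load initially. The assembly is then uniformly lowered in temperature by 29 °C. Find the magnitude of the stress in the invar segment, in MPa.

σ ≈ 8.24 MPa (tensile)

If the supports were absent, the total length change would be Σ αᵢΔT Lᵢ = 16.4×10⁻⁶×29×650 + 1.4×10⁻⁶×29×290 = 0.3209 mm.
Since the ends are fixed, an axial force P builds up, equal in every segment, with P · Σ Lᵢ/(AᵢEᵢ) = δ_free.
Σ Lᵢ/(AᵢEᵢ) = 650/(350×112×10³) + 290/(2225×140×10³) = 1.751×10⁻⁵ mm/N.
Hence P = δ_free / Σ(L/AE) = 0.3209/1.751×10⁻⁵ = 18.32 kN (tensile).
σ_{invar} = P / A = 18320 / 2225 = 8.236 MPa.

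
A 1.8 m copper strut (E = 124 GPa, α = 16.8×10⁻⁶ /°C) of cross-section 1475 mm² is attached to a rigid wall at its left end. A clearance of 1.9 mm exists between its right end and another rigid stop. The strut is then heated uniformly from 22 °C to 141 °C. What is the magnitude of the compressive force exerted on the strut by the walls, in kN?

Unrestrained expansion: δ_free = αΔT L = 16.8×10⁻⁶ × 119 × 1800 = 3.599 mm.
The gap closes (δ_free > 1.9 mm) and the wall then resists a further 3.599 − 1.9 = 1.699 mm of expansion.
So σ = E(δ_free − g)/L = 124×10³ × 1.699/1800 = 117 MPa.
Force on the wall = σA = 117 × 1475 mm² = 172.6 kN.

P ≈ 173 kN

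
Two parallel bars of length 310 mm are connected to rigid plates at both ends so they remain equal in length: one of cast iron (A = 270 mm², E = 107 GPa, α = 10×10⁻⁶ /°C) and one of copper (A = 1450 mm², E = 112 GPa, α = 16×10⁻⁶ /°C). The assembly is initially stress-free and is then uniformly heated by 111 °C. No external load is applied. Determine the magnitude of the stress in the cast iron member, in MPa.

Equilibrium of a rigid end plate with no external load gives equal and opposite internal forces ±P in the two members. Since α_{copper} > α_{cast iron}, heating drives the copper into compression and the cast iron into tension.
Setting the final lengths equal and cancelling L: (α₁ − α₂)ΔT = P/(A₁E₁) + P/(A₂E₂).
|α₁ − α₂|·ΔT = 6×10⁻⁶ × 111 = 0.000666.
1/(A₁E₁) + 1/(A₂E₂) = 1/(270×107×10³) + 1/(1450×112×10³) = 4.077×10⁻⁸ N⁻¹.
So P = 0.000666 / 4.077×10⁻⁸ = 16.33 kN.
σ_{cast iron} = P/A₁ = 16330/270 = 60.5 MPa, tensile.

σ ≈ 60.5 MPa (tensile)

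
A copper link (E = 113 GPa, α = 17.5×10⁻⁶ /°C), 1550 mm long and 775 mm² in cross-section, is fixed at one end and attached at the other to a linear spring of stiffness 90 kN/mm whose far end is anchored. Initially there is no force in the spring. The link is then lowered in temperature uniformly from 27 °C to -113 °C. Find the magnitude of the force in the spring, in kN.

If the spring were absent the link would shorten by αΔT L = 17.5×10⁻⁶ × 140 × 1550 = 3.797 mm.
Let P be the tensile force in the spring. The link extends elastically by PL/(AE) and the spring stretches by P/k; together these equal δ_free.
So P = δ_free / [L/(AE) + 1/k] = 3.797 / [ 1550/(775×113×10³) + 1/(90×10³) ].
P = 3.797 / 2.881×10⁻⁵ = 131800 N.

P ≈ 132 kN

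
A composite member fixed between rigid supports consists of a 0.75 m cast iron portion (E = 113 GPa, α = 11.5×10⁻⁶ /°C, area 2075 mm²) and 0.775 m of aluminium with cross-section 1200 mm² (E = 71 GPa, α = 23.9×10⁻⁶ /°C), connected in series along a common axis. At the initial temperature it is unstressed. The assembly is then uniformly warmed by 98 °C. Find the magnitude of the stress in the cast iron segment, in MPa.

σ ≈ 104 MPa (compressive)

If the supports were absent, the total length change would be Σ αᵢΔT Lᵢ = 11.5×10⁻⁶×98×750 + 23.9×10⁻⁶×98×775 = 2.66 mm.
The walls prevent any net length change, so an axial force P (same in every segment) develops. Compatibility: P · Σ Lᵢ/(AᵢEᵢ) = δ_free.
The series flexibility is Σ Lᵢ/(AᵢEᵢ) = 750/(2075×113×10³) + 775/(1200×71×10³) = 1.229×10⁻⁵ mm/N.
So P = 2.66 / 1.229×10⁻⁵ = 216.4 kN, compressive.
σ_{cast iron} = P / A = 216400 / 2075 = 104.3 MPa.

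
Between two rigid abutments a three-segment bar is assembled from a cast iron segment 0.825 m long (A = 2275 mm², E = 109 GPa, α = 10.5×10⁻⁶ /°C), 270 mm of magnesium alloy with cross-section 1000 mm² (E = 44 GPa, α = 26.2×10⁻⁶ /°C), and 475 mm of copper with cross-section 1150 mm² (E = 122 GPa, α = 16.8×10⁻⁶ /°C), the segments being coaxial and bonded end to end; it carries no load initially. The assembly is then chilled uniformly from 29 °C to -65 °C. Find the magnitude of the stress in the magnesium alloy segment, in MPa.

σ ≈ 174 MPa (tensile)

With the walls removed the bar would change length by δ_free = Σ αᵢΔT Lᵢ = 10.5×10⁻⁶×94×825 + 26.2×10⁻⁶×94×270 + 16.8×10⁻⁶×94×475 = 2.229 mm.
The rigid supports impose zero overall length change; the single axial force P common to all segments must satisfy P Σ Lᵢ/(AᵢEᵢ) = δ_free.
The series flexibility is Σ Lᵢ/(AᵢEᵢ) = 825/(2275×109×10³) + 270/(1000×44×10³) + 475/(1150×122×10³) = 1.285×10⁻⁵ mm/N.
So P = 2.229 / 1.285×10⁻⁵ = 173.5 kN, tensile.
σ_{magnesium alloy} = P / A = 173500 / 1000 = 173.5 MPa.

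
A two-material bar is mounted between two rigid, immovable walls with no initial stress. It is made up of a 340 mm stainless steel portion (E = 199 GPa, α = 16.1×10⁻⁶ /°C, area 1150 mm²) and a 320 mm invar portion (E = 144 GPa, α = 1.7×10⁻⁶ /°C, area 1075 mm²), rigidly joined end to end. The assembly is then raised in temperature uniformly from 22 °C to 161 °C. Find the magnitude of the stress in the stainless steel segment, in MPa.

With the walls removed the bar would change length by δ_free = Σ αᵢΔT Lᵢ = 16.1×10⁻⁶×139×340 + 1.7×10⁻⁶×139×320 = 0.8365 mm.
The walls prevent any net length change, so an axial force P (same in every segment) develops. Compatibility: P · Σ Lᵢ/(AᵢEᵢ) = δ_free.
Σ Lᵢ/(AᵢEᵢ) = 340/(1150×199×10³) + 320/(1075×144×10³) = 3.553×10⁻⁶ mm/N.
Hence P = δ_free / Σ(L/AE) = 0.8365/3.553×10⁻⁶ = 235.4 kN (compressive).
σ_{stainless steel} = P / A = 235400 / 1150 = 204.7 MPa.

σ ≈ 205 MPa (compressive)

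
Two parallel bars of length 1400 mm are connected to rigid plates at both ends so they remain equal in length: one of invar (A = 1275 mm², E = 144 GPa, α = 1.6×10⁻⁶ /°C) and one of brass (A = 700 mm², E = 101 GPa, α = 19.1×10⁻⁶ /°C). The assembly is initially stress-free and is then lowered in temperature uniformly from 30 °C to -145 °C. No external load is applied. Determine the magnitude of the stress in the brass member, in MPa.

Equilibrium of a rigid end plate with no external load gives equal and opposite internal forces ±P in the two members. Since α_{brass} > α_{invar}, cooling drives the brass into tension and the invar into compression.
Setting the final lengths equal and cancelling L: (α₁ − α₂)ΔT = P/(A₁E₁) + P/(A₂E₂).
|α₁ − α₂|·ΔT = 17.5×10⁻⁶ × 175 = 0.003062.
1/(A₁E₁) + 1/(A₂E₂) = 1/(1275×144×10³) + 1/(700×101×10³) = 1.959×10⁻⁸ N⁻¹.
P = 0.003062 / 1.959×10⁻⁸ = 156300 N = 156.3 kN.
σ_{brass} = P/A₂ = 156300/700 = 223.3 MPa, tensile.

σ ≈ 223 MPa (tensile)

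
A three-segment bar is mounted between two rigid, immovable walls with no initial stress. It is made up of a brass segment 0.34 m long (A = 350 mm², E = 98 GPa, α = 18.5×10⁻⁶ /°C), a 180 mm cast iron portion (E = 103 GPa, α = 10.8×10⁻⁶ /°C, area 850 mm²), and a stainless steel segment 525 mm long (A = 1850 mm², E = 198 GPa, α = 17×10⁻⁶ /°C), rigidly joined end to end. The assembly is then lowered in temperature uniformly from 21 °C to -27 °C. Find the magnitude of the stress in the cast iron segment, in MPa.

σ ≈ 72.3 MPa (tensile)

If the supports were absent, the total length change would be Σ αᵢΔT Lᵢ = 18.5×10⁻⁶×48×340 + 10.8×10⁻⁶×48×180 + 17×10⁻⁶×48×525 = 0.8236 mm.
The rigid supports impose zero overall length change; the single axial force P common to all segments must satisfy P Σ Lᵢ/(AᵢEᵢ) = δ_free.
The series flexibility is Σ Lᵢ/(AᵢEᵢ) = 340/(350×98×10³) + 180/(850×103×10³) + 525/(1850×198×10³) = 1.34×10⁻⁵ mm/N.
So P = 0.8236 / 1.34×10⁻⁵ = 61.46 kN, tensile.
σ_{cast iron} = P / A = 61460 / 850 = 72.3 MPa.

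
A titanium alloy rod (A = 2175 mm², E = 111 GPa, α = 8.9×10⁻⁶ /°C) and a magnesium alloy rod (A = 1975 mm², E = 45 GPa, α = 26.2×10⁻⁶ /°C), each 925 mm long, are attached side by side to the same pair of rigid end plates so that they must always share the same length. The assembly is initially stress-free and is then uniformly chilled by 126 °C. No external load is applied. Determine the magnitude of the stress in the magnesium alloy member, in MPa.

The magnesium alloy has the larger α, so on cooling it would change length more than the titanium alloy if both were free. The rigid plates force a common final length, so the magnesium alloy is put into tension and the titanium alloy into compression, with equal and opposite forces P (no external load).
Setting the final lengths equal and cancelling L: (α₁ − α₂)ΔT = P/(A₁E₁) + P/(A₂E₂).
|α₁ − α₂|·ΔT = 17.3×10⁻⁶ × 126 = 0.00218.
1/(A₁E₁) + 1/(A₂E₂) = 1/(2175×111×10³) + 1/(1975×45×10³) = 1.539×10⁻⁸ N⁻¹.
So P = 0.00218 / 1.539×10⁻⁸ = 141.6 kN.
σ_{magnesium alloy} = P/A₂ = 141600/1975 = 71.7 MPa, tensile.

σ ≈ 71.7 MPa (tensile)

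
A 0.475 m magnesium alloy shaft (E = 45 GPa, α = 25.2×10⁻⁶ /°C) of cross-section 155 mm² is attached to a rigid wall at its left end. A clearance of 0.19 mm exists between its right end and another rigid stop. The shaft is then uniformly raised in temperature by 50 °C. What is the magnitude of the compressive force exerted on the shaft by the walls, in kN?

P ≈ 6 kN

Unrestrained expansion: δ_free = αΔT L = 25.2×10⁻⁶ × 50 × 475 = 0.5985 mm.
This exceeds the 0.19 mm gap, so the wall pushes back. The portion of expansion that must be recovered elastically is δ_free − gap = 0.5985 − 0.19 = 0.4085 mm.
So σ = E(δ_free − g)/L = 45×10³ × 0.4085/475 = 38.7 MPa.
P = σA = 38.7 × 155 = 5.998 kN.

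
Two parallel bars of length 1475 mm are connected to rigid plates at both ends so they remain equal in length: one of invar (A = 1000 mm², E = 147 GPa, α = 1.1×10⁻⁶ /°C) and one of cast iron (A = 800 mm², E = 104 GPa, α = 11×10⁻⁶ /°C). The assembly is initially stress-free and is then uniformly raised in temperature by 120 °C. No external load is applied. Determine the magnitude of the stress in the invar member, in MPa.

Both members must finish at the same length. With the larger α, the cast iron tends to over-expand; the plates restrain it, putting the cast iron in compression and the invar in tension. With no external load the two internal forces are equal and opposite, magnitude P.
Compatibility of the two members (thermal + elastic change equal): (α₁ − α₂)ΔT = P·[1/(A₁E₁) + 1/(A₂E₂)].
|α₁ − α₂|·ΔT = 9.9×10⁻⁶ × 120 = 0.001188.
1/(A₁E₁) + 1/(A₂E₂) = 1/(1000×147×10³) + 1/(800×104×10³) = 1.882×10⁻⁸ N⁻¹.
So P = 0.001188 / 1.882×10⁻⁸ = 63.12 kN.
σ_{invar} = P/A₁ = 63120/1000 = 63.12 MPa, tensile.

σ ≈ 63.1 MPa (tensile)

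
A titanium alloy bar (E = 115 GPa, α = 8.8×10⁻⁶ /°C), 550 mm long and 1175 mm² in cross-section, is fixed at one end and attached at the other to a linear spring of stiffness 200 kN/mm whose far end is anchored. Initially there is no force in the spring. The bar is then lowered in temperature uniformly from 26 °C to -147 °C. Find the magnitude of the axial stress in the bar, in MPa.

Free thermal contraction: δ_free = αΔT L = 8.8×10⁻⁶ × 173 × 550 = 0.8373 mm.
Let P be the tensile force in the spring. The bar extends elastically by PL/(AE) and the spring stretches by P/k; together these equal δ_free.
P [ L/(AE) + 1/k ] = δ_free → P [ 550/(1175×115×10³) + 1/(200×10³) ] = 0.8373.
P = 0.8373 / 9.07×10⁻⁶ = 92310 N.
σ = P/A = 92310/1175 = 78.57 MPa.

σ ≈ 78.6 MPa (tensile)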